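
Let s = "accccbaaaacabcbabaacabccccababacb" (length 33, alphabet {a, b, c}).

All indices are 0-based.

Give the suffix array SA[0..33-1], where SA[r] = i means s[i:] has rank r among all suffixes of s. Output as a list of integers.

[6, 7, 8, 17, 15, 26, 28, 11, 20, 9, 18, 30, 0, 32, 5, 16, 14, 27, 29, 12, 21, 25, 10, 19, 31, 4, 13, 24, 3, 23, 2, 22, 1]

sorted suffixes:
  #0 SA[0]=6  'aaaacabcbabaacabccccababacb'
  #1 SA[1]=7  'aaacabcbabaacabccccababacb'
  #2 SA[2]=8  'aacabcbabaacabccccababacb'
  #3 SA[3]=17  'aacabccccababacb'
  #4 SA[4]=15  'abaacabccccababacb'
  #5 SA[5]=26  'ababacb'
  #6 SA[6]=28  'abacb'
  #7 SA[7]=11  'abcbabaacabccccababacb'
  #8 SA[8]=20  'abccccababacb'
  #9 SA[9]=9  'acabcbabaacabccccababacb'
  #10 SA[10]=18  'acabccccababacb'
  #11 SA[11]=30  'acb'
  #12 SA[12]=0  'accccbaaaacabcbabaacabccccababacb'
  #13 SA[13]=32  'b'
  #14 SA[14]=5  'baaaacabcbabaacabccccababacb'
  #15 SA[15]=16  'baacabccccababacb'
  #16 SA[16]=14  'babaacabccccababacb'
  #17 SA[17]=27  'babacb'
  #18 SA[18]=29  'bacb'
  #19 SA[19]=12  'bcbabaacabccccababacb'
  #20 SA[20]=21  'bccccababacb'
  #21 SA[21]=25  'cababacb'
  #22 SA[22]=10  'cabcbabaacabccccababacb'
  #23 SA[23]=19  'cabccccababacb'
  #24 SA[24]=31  'cb'
  #25 SA[25]=4  'cbaaaacabcbabaacabccccababacb'
  #26 SA[26]=13  'cbabaacabccccababacb'
  #27 SA[27]=24  'ccababacb'
  #28 SA[28]=3  'ccbaaaacabcbabaacabccccababacb'
  #29 SA[29]=23  'cccababacb'
  #30 SA[30]=2  'cccbaaaacabcbabaacabccccababacb'
  #31 SA[31]=22  'ccccababacb'
  #32 SA[32]=1  'ccccbaaaacabcbabaacabccccababacb'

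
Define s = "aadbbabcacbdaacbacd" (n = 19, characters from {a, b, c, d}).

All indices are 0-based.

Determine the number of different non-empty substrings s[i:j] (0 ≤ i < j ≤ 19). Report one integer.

169

sorted suffixes:
  #0 SA[0]=12  'aacbacd'
  #1 SA[1]=0  'aadbbabcacbdaacbacd'
  #2 SA[2]=5  'abcacbdaacbacd'
  #3 SA[3]=13  'acbacd'
  #4 SA[4]=8  'acbdaacbacd'
  #5 SA[5]=16  'acd'
  #6 SA[6]=1  'adbbabcacbdaacbacd'
  #7 SA[7]=4  'babcacbdaacbacd'
  #8 SA[8]=15  'bacd'
  #9 SA[9]=3  'bbabcacbdaacbacd'
  #10 SA[10]=6  'bcacbdaacbacd'
  #11 SA[11]=10  'bdaacbacd'
  #12 SA[12]=7  'cacbdaacbacd'
  #13 SA[13]=14  'cbacd'
  #14 SA[14]=9  'cbdaacbacd'
  #15 SA[15]=17  'cd'
  #16 SA[16]=18  'd'
  #17 SA[17]=11  'daacbacd'
  #18 SA[18]=2  'dbbabcacbdaacbacd'

SA = [12, 0, 5, 13, 8, 16, 1, 4, 15, 3, 6, 10, 7, 14, 9, 17, 18, 11, 2]
i: (SA[i-1],SA[i]) lcp shared
  1: (12,0) 2 'aa'
  2: (0,5) 1 'a'
  3: (5,13) 1 'a'
  4: (13,8) 3 'acb'
  5: (8,16) 2 'ac'
  6: (16,1) 1 'a'
  7: (1,4) 0 ''
  8: (4,15) 2 'ba'
  9: (15,3) 1 'b'
  10: (3,6) 1 'b'
  11: (6,10) 1 'b'
  12: (10,7) 0 ''
  13: (7,14) 1 'c'
  14: (14,9) 2 'cb'
  15: (9,17) 1 'c'
  16: (17,18) 0 ''
  17: (18,11) 1 'd'
  18: (11,2) 1 'd'

n(n+1)/2 = 19·20/2 = 190
Σ LCP = 0 + 2 + 1 + 1 + 3 + 2 + 1 + 0 + 2 + 1 + 1 + 1 + 0 + 1 + 2 + 1 + 0 + 1 + 1 = 21
distinct = 190 − 21 = 169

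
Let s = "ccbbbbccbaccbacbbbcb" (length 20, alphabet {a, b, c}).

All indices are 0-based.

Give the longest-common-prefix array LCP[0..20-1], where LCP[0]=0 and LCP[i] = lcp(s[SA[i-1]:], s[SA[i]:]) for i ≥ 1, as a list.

rank→(start, suffix):
  0 → (13, 'acbbbcb')
  1 → (9, 'accbacbbbcb')
  2 → (19, 'b')
  3 → (12, 'bacbbbcb')
  4 → (8, 'baccbacbbbcb')
  5 → (2, 'bbbbccbaccbacbbbcb')
  6 → (15, 'bbbcb')
  7 → (3, 'bbbccbaccbacbbbcb')
  8 → (16, 'bbcb')
  9 → (4, 'bbccbaccbacbbbcb')
  10 → (17, 'bcb')
  11 → (5, 'bccbaccbacbbbcb')
  12 → (18, 'cb')
  13 → (11, 'cbacbbbcb')
  14 → (7, 'cbaccbacbbbcb')
  15 → (1, 'cbbbbccbaccbacbbbcb')
  16 → (14, 'cbbbcb')
  17 → (10, 'ccbacbbbcb')
  18 → (6, 'ccbaccbacbbbcb')
  19 → (0, 'ccbbbbccbaccbacbbbcb')

SA = [13, 9, 19, 12, 8, 2, 15, 3, 16, 4, 17, 5, 18, 11, 7, 1, 14, 10, 6, 0]
rank  pair      lcp
   1  s[13:],s[9:]  2  'ac'
   2  s[9:],s[19:]  0  ''
   3  s[19:],s[12:]  1  'b'
   4  s[12:],s[8:]  3  'bac'
   5  s[8:],s[2:]  1  'b'
   6  s[2:],s[15:]  3  'bbb'
   7  s[15:],s[3:]  4  'bbbc'
   8  s[3:],s[16:]  2  'bb'
   9  s[16:],s[4:]  3  'bbc'
  10  s[4:],s[17:]  1  'b'
  11  s[17:],s[5:]  2  'bc'
  12  s[5:],s[18:]  0  ''
  13  s[18:],s[11:]  2  'cb'
  14  s[11:],s[7:]  4  'cbac'
  15  s[7:],s[1:]  2  'cb'
  16  s[1:],s[14:]  4  'cbbb'
  17  s[14:],s[10:]  1  'c'
  18  s[10:],s[6:]  5  'ccbac'
  19  s[6:],s[0:]  3  'ccb'

[0, 2, 0, 1, 3, 1, 3, 4, 2, 3, 1, 2, 0, 2, 4, 2, 4, 1, 5, 3]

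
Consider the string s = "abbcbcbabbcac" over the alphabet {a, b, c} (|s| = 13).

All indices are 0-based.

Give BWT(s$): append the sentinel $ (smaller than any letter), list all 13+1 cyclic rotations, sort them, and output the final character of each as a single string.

cb$ccaabcbabbb

rank  rotation        last
    0  $abbcbcbabbcac  c
    1  abbcac$abbcbcb  b
    2  abbcbcbabbcac$  $
    3  ac$abbcbcbabbc  c
    4  babbcac$abbcbc  c
    5  bbcac$abbcbcba  a
    6  bbcbcbabbcac$a  a
    7  bcac$abbcbcbab  b
    8  bcbabbcac$abbc  c
    9  bcbcbabbcac$ab  b
   10  c$abbcbcbabbca  a
   11  cac$abbcbcbabb  b
   12  cbabbcac$abbcb  b
   13  cbcbabbcac$abb  b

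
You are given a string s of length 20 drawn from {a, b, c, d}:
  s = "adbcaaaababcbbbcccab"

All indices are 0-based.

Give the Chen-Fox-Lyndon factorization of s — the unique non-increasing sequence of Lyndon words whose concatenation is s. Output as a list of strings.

["adbc", "aaaababcbbbcccab"]

emit factor 1: 'adbc' (i=0, period=4)
emit factor 2: 'aaaababcbbbcccab' (i=4, period=16)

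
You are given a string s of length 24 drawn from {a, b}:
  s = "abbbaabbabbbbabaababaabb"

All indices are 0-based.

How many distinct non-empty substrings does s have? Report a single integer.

sorted suffixes:
  #0 SA[0]=15  'aababaabb'
  #1 SA[1]=20  'aabb'
  #2 SA[2]=4  'aabbabbbbabaababaabb'
  #3 SA[3]=13  'abaababaabb'
  #4 SA[4]=18  'abaabb'
  #5 SA[5]=16  'ababaabb'
  #6 SA[6]=21  'abb'
  #7 SA[7]=5  'abbabbbbabaababaabb'
  #8 SA[8]=0  'abbbaabbabbbbabaababaabb'
  #9 SA[9]=8  'abbbbabaababaabb'
  #10 SA[10]=23  'b'
  #11 SA[11]=14  'baababaabb'
  #12 SA[12]=19  'baabb'
  #13 SA[13]=3  'baabbabbbbabaababaabb'
  #14 SA[14]=12  'babaababaabb'
  #15 SA[15]=17  'babaabb'
  #16 SA[16]=7  'babbbbabaababaabb'
  #17 SA[17]=22  'bb'
  #18 SA[18]=2  'bbaabbabbbbabaababaabb'
  #19 SA[19]=11  'bbabaababaabb'
  #20 SA[20]=6  'bbabbbbabaababaabb'
  #21 SA[21]=1  'bbbaabbabbbbabaababaabb'
  #22 SA[22]=10  'bbbabaababaabb'
  #23 SA[23]=9  'bbbbabaababaabb'

SA = [15, 20, 4, 13, 18, 16, 21, 5, 0, 8, 23, 14, 19, 3, 12, 17, 7, 22, 2, 11, 6, 1, 10, 9]
[i] adj suffixes → lcp
  [1] 15/20 → 3 ('aab')
  [2] 20/4 → 4 ('aabb')
  [3] 4/13 → 1 ('a')
  [4] 13/18 → 5 ('abaab')
  [5] 18/16 → 3 ('aba')
  [6] 16/21 → 2 ('ab')
  [7] 21/5 → 3 ('abb')
  [8] 5/0 → 3 ('abb')
  [9] 0/8 → 4 ('abbb')
  [10] 8/23 → 0 ('')
  [11] 23/14 → 1 ('b')
  [12] 14/19 → 4 ('baab')
  [13] 19/3 → 5 ('baabb')
  [14] 3/12 → 2 ('ba')
  [15] 12/17 → 6 ('babaab')
  [16] 17/7 → 3 ('bab')
  [17] 7/22 → 1 ('b')
  [18] 22/2 → 2 ('bb')
  [19] 2/11 → 3 ('bba')
  [20] 11/6 → 4 ('bbab')
  [21] 6/1 → 2 ('bb')
  [22] 1/10 → 4 ('bbba')
  [23] 10/9 → 3 ('bbb')

n(n+1)/2 = 24·25/2 = 300
Σ LCP = 0 + 3 + 4 + 1 + 5 + 3 + 2 + 3 + 3 + 4 + 0 + 1 + 4 + 5 + 2 + 6 + 3 + 1 + 2 + 3 + 4 + 2 + 4 + 3 = 68
distinct = 300 − 68 = 232

232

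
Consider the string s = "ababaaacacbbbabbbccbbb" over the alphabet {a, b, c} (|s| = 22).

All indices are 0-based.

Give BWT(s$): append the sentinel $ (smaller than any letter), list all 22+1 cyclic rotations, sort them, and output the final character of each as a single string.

rank  rotation                 last
    0  $ababaaacacbbbabbbccbbb  b
    1  aaacacbbbabbbccbbb$abab  b
    2  aacacbbbabbbccbbb$ababa  a
    3  abaaacacbbbabbbccbbb$ab  b
    4  ababaaacacbbbabbbccbbb$  $
    5  abbbccbbb$ababaaacacbbb  b
    6  acacbbbabbbccbbb$ababaa  a
    7  acbbbabbbccbbb$ababaaac  c
    8  b$ababaaacacbbbabbbccbb  b
    9  baaacacbbbabbbccbbb$aba  a
   10  babaaacacbbbabbbccbbb$a  a
   11  babbbccbbb$ababaaacacbb  b
   12  bb$ababaaacacbbbabbbccb  b
   13  bbabbbccbbb$ababaaacacb  b
   14  bbb$ababaaacacbbbabbbcc  c
   15  bbbabbbccbbb$ababaaacac  c
   16  bbbccbbb$ababaaacacbbba  a
   17  bbccbbb$ababaaacacbbbab  b
   18  bccbbb$ababaaacacbbbabb  b
   19  cacbbbabbbccbbb$ababaaa  a
   20  cbbb$ababaaacacbbbabbbc  c
   21  cbbbabbbccbbb$ababaaaca  a
   22  ccbbb$ababaaacacbbbabbb  b

bbab$bacbaabbbccabbacab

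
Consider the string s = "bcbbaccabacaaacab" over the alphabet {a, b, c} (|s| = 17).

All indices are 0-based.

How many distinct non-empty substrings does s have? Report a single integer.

rank | idx | suffix
   0 |  11 | aaacab
   1 |  12 | aacab
   2 |  15 | ab
   3 |   7 | abacaaacab
   4 |   9 | acaaacab
   5 |  13 | acab
   6 |   4 | accabacaaacab
   7 |  16 | b
   8 |   8 | bacaaacab
   9 |   3 | baccabacaaacab
  10 |   2 | bbaccabacaaacab
  11 |   0 | bcbbaccabacaaacab
  12 |  10 | caaacab
  13 |  14 | cab
  14 |   6 | cabacaaacab
  15 |   1 | cbbaccabacaaacab
  16 |   5 | ccabacaaacab

SA = [11, 12, 15, 7, 9, 13, 4, 16, 8, 3, 2, 0, 10, 14, 6, 1, 5]
rank  pair      lcp
   1  s[11:],s[12:]  2  'aa'
   2  s[12:],s[15:]  1  'a'
   3  s[15:],s[7:]  2  'ab'
   4  s[7:],s[9:]  1  'a'
   5  s[9:],s[13:]  3  'aca'
   6  s[13:],s[4:]  2  'ac'
   7  s[4:],s[16:]  0  ''
   8  s[16:],s[8:]  1  'b'
   9  s[8:],s[3:]  3  'bac'
  10  s[3:],s[2:]  1  'b'
  11  s[2:],s[0:]  1  'b'
  12  s[0:],s[10:]  0  ''
  13  s[10:],s[14:]  2  'ca'
  14  s[14:],s[6:]  3  'cab'
  15  s[6:],s[1:]  1  'c'
  16  s[1:],s[5:]  1  'c'

n(n+1)/2 = 17·18/2 = 153
Σ LCP = 0 + 2 + 1 + 2 + 1 + 3 + 2 + 0 + 1 + 3 + 1 + 1 + 0 + 2 + 3 + 1 + 1 = 24
distinct = 153 − 24 = 129

129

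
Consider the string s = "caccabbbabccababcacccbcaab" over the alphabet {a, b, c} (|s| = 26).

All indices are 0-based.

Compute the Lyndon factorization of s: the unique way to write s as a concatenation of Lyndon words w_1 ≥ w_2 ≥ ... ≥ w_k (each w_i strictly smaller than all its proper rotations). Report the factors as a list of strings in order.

["c", "acc", "abbbabcc", "ababcacccbc", "aab"]

emit factor 1: 'c' (i=0, period=1)
emit factor 2: 'acc' (i=1, period=3)
emit factor 3: 'abbbabcc' (i=4, period=8)
emit factor 4: 'ababcacccbc' (i=12, period=11)
emit factor 5: 'aab' (i=23, period=3)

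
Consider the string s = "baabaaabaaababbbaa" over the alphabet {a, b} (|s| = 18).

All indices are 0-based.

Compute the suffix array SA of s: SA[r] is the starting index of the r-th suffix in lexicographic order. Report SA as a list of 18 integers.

[17, 16, 4, 8, 1, 5, 9, 2, 6, 10, 12, 15, 3, 7, 0, 11, 14, 13]

sorted suffixes:
  #0 SA[0]=17  'a'
  #1 SA[1]=16  'aa'
  #2 SA[2]=4  'aaabaaababbbaa'
  #3 SA[3]=8  'aaababbbaa'
  #4 SA[4]=1  'aabaaabaaababbbaa'
  #5 SA[5]=5  'aabaaababbbaa'
  #6 SA[6]=9  'aababbbaa'
  #7 SA[7]=2  'abaaabaaababbbaa'
  #8 SA[8]=6  'abaaababbbaa'
  #9 SA[9]=10  'ababbbaa'
  #10 SA[10]=12  'abbbaa'
  #11 SA[11]=15  'baa'
  #12 SA[12]=3  'baaabaaababbbaa'
  #13 SA[13]=7  'baaababbbaa'
  #14 SA[14]=0  'baabaaabaaababbbaa'
  #15 SA[15]=11  'babbbaa'
  #16 SA[16]=14  'bbaa'
  #17 SA[17]=13  'bbbaa'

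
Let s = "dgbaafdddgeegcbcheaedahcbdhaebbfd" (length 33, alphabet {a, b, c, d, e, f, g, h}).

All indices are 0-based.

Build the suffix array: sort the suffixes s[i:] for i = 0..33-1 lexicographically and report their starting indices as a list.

[3, 27, 18, 4, 21, 2, 29, 14, 24, 30, 13, 23, 15, 32, 20, 6, 7, 0, 8, 25, 17, 28, 19, 10, 11, 31, 5, 1, 12, 9, 26, 22, 16]

rank | idx | suffix
   0 |   3 | aafdddgeegcbcheaedahcbdhaebbfd
   1 |  27 | aebbfd
   2 |  18 | aedahcbdhaebbfd
   3 |   4 | afdddgeegcbcheaedahcbdhaebbfd
   4 |  21 | ahcbdhaebbfd
   5 |   2 | baafdddgeegcbcheaedahcbdhaebbfd
   6 |  29 | bbfd
   7 |  14 | bcheaedahcbdhaebbfd
   8 |  24 | bdhaebbfd
   9 |  30 | bfd
  10 |  13 | cbcheaedahcbdhaebbfd
  11 |  23 | cbdhaebbfd
  12 |  15 | cheaedahcbdhaebbfd
  13 |  32 | d
  14 |  20 | dahcbdhaebbfd
  15 |   6 | dddgeegcbcheaedahcbdhaebbfd
  16 |   7 | ddgeegcbcheaedahcbdhaebbfd
  17 |   0 | dgbaafdddgeegcbcheaedahcbdhaebbfd
  18 |   8 | dgeegcbcheaedahcbdhaebbfd
  19 |  25 | dhaebbfd
  20 |  17 | eaedahcbdhaebbfd
  21 |  28 | ebbfd
  22 |  19 | edahcbdhaebbfd
  23 |  10 | eegcbcheaedahcbdhaebbfd
  24 |  11 | egcbcheaedahcbdhaebbfd
  25 |  31 | fd
  26 |   5 | fdddgeegcbcheaedahcbdhaebbfd
  27 |   1 | gbaafdddgeegcbcheaedahcbdhaebbfd
  28 |  12 | gcbcheaedahcbdhaebbfd
  29 |   9 | geegcbcheaedahcbdhaebbfd
  30 |  26 | haebbfd
  31 |  22 | hcbdhaebbfd
  32 |  16 | heaedahcbdhaebbfd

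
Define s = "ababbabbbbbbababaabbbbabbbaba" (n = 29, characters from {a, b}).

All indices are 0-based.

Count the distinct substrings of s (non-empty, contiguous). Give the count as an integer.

338

rank→(start, suffix):
  0 → (28, 'a')
  1 → (16, 'aabbbbabbbaba')
  2 → (26, 'aba')
  3 → (14, 'abaabbbbabbbaba')
  4 → (12, 'ababaabbbbabbbaba')
  5 → (0, 'ababbabbbbbbababaabbbbabbbaba')
  6 → (2, 'abbabbbbbbababaabbbbabbbaba')
  7 → (22, 'abbbaba')
  8 → (17, 'abbbbabbbaba')
  9 → (5, 'abbbbbbababaabbbbabbbaba')
  10 → (27, 'ba')
  11 → (15, 'baabbbbabbbaba')
  12 → (25, 'baba')
  13 → (13, 'babaabbbbabbbaba')
  14 → (11, 'bababaabbbbabbbaba')
  15 → (1, 'babbabbbbbbababaabbbbabbbaba')
  16 → (21, 'babbbaba')
  17 → (4, 'babbbbbbababaabbbbabbbaba')
  18 → (24, 'bbaba')
  19 → (10, 'bbababaabbbbabbbaba')
  20 → (20, 'bbabbbaba')
  21 → (3, 'bbabbbbbbababaabbbbabbbaba')
  22 → (23, 'bbbaba')
  23 → (9, 'bbbababaabbbbabbbaba')
  24 → (19, 'bbbabbbaba')
  25 → (8, 'bbbbababaabbbbabbbaba')
  26 → (18, 'bbbbabbbaba')
  27 → (7, 'bbbbbababaabbbbabbbaba')
  28 → (6, 'bbbbbbababaabbbbabbbaba')

SA = [28, 16, 26, 14, 12, 0, 2, 22, 17, 5, 27, 15, 25, 13, 11, 1, 21, 4, 24, 10, 20, 3, 23, 9, 19, 8, 18, 7, 6]
[i] adj suffixes → lcp
  [1] 28/16 → 1 ('a')
  [2] 16/26 → 1 ('a')
  [3] 26/14 → 3 ('aba')
  [4] 14/12 → 3 ('aba')
  [5] 12/0 → 4 ('abab')
  [6] 0/2 → 2 ('ab')
  [7] 2/22 → 3 ('abb')
  [8] 22/17 → 4 ('abbb')
  [9] 17/5 → 5 ('abbbb')
  [10] 5/27 → 0 ('')
  [11] 27/15 → 2 ('ba')
  [12] 15/25 → 2 ('ba')
  [13] 25/13 → 4 ('baba')
  [14] 13/11 → 4 ('baba')
  [15] 11/1 → 3 ('bab')
  [16] 1/21 → 4 ('babb')
  [17] 21/4 → 5 ('babbb')
  [18] 4/24 → 1 ('b')
  [19] 24/10 → 5 ('bbaba')
  [20] 10/20 → 4 ('bbab')
  [21] 20/3 → 6 ('bbabbb')
  [22] 3/23 → 2 ('bb')
  [23] 23/9 → 6 ('bbbaba')
  [24] 9/19 → 5 ('bbbab')
  [25] 19/8 → 3 ('bbb')
  [26] 8/18 → 6 ('bbbbab')
  [27] 18/7 → 4 ('bbbb')
  [28] 7/6 → 5 ('bbbbb')

n(n+1)/2 = 29·30/2 = 435
Σ LCP = 0 + 1 + 1 + 3 + 3 + 4 + 2 + 3 + 4 + 5 + 0 + 2 + 2 + 4 + 4 + 3 + 4 + 5 + 1 + 5 + 4 + 6 + 2 + 6 + 5 + 3 + 6 + 4 + 5 = 97
distinct = 435 − 97 = 338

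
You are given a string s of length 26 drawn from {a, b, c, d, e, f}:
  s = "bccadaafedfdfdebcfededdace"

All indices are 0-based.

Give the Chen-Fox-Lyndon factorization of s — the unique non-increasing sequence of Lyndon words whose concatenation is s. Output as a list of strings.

["bcc", "ad", "aafedfdfdebcfededdace"]

emit factor 1: 'bcc' (i=0, period=3)
emit factor 2: 'ad' (i=3, period=2)
emit factor 3: 'aafedfdfdebcfededdace' (i=5, period=21)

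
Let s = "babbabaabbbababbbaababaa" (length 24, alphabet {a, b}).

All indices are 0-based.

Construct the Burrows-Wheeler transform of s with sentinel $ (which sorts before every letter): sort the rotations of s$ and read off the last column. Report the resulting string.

rank  rotation                   last
    0  $babbabaabbbababbbaababaa  a
    1  a$babbabaabbbababbbaababa  a
    2  aa$babbabaabbbababbbaabab  b
    3  aababaa$babbabaabbbababbb  b
    4  aabbbababbbaababaa$babbab  b
    5  abaa$babbabaabbbababbbaab  b
    6  abaabbbababbbaababaa$babb  b
    7  ababaa$babbabaabbbababbba  a
    8  ababbbaababaa$babbabaabbb  b
    9  abbabaabbbababbbaababaa$b  b
   10  abbbaababaa$babbabaabbbab  b
   11  abbbababbbaababaa$babbaba  a
   12  baa$babbabaabbbababbbaaba  a
   13  baababaa$babbabaabbbababb  b
   14  baabbbababbbaababaa$babba  a
   15  babaa$babbabaabbbababbbaa  a
   16  babaabbbababbbaababaa$bab  b
   17  bababbbaababaa$babbabaabb  b
   18  babbabaabbbababbbaababaa$  $
   19  babbbaababaa$babbabaabbba  a
   20  bbaababaa$babbabaabbbabab  b
   21  bbabaabbbababbbaababaa$ba  a
   22  bbababbbaababaa$babbabaab  b
   23  bbbaababaa$babbabaabbbaba  a
   24  bbbababbbaababaa$babbabaa  a

aabbbbbabbbaabaabb$ababaa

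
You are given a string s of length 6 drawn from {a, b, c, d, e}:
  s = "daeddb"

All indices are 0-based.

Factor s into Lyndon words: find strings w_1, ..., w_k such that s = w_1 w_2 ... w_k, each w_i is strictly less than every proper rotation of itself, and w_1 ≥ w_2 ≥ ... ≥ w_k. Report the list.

["d", "aeddb"]

emit factor 1: 'd' (i=0, period=1)
emit factor 2: 'aeddb' (i=1, period=5)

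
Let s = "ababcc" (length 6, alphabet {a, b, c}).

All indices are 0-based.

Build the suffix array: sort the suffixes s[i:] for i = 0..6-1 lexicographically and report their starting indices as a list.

[0, 2, 1, 3, 5, 4]

rank | idx | suffix
   0 |   0 | ababcc
   1 |   2 | abcc
   2 |   1 | babcc
   3 |   3 | bcc
   4 |   5 | c
   5 |   4 | cc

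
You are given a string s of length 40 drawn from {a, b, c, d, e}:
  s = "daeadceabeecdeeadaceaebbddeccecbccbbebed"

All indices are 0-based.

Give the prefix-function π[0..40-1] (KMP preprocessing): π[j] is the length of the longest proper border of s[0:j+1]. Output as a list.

[0, 0, 0, 0, 1, 0, 0, 0, 0, 0, 0, 0, 1, 0, 0, 0, 1, 2, 0, 0, 0, 0, 0, 0, 1, 1, 0, 0, 0, 0, 0, 0, 0, 0, 0, 0, 0, 0, 0, 1]

π[0] = 0
j=1 s[j]='a': π[1]=0 (border '')
j=2 s[j]='e': π[2]=0 (border '')
j=3 s[j]='a': π[3]=0 (border '')
j=4 s[j]='d': π[4]=1 (border 'd')
j=5 s[j]='c': k: 1→0; π[5]=0 (border '')
j=6 s[j]='e': π[6]=0 (border '')
j=7 s[j]='a': π[7]=0 (border '')
j=8 s[j]='b': π[8]=0 (border '')
j=9 s[j]='e': π[9]=0 (border '')
j=10 s[j]='e': π[10]=0 (border '')
j=11 s[j]='c': π[11]=0 (border '')
j=12 s[j]='d': π[12]=1 (border 'd')
j=13 s[j]='e': k: 1→0; π[13]=0 (border '')
j=14 s[j]='e': π[14]=0 (border '')
j=15 s[j]='a': π[15]=0 (border '')
j=16 s[j]='d': π[16]=1 (border 'd')
j=17 s[j]='a': π[17]=2 (border 'da')
j=18 s[j]='c': k: 2→0; π[18]=0 (border '')
j=19 s[j]='e': π[19]=0 (border '')
j=20 s[j]='a': π[20]=0 (border '')
j=21 s[j]='e': π[21]=0 (border '')
j=22 s[j]='b': π[22]=0 (border '')
j=23 s[j]='b': π[23]=0 (border '')
j=24 s[j]='d': π[24]=1 (border 'd')
j=25 s[j]='d': k: 1→0; π[25]=1 (border 'd')
j=26 s[j]='e': k: 1→0; π[26]=0 (border '')
j=27 s[j]='c': π[27]=0 (border '')
j=28 s[j]='c': π[28]=0 (border '')
j=29 s[j]='e': π[29]=0 (border '')
j=30 s[j]='c': π[30]=0 (border '')
j=31 s[j]='b': π[31]=0 (border '')
j=32 s[j]='c': π[32]=0 (border '')
j=33 s[j]='c': π[33]=0 (border '')
j=34 s[j]='b': π[34]=0 (border '')
j=35 s[j]='b': π[35]=0 (border '')
j=36 s[j]='e': π[36]=0 (border '')
j=37 s[j]='b': π[37]=0 (border '')
j=38 s[j]='e': π[38]=0 (border '')
j=39 s[j]='d': π[39]=1 (border 'd')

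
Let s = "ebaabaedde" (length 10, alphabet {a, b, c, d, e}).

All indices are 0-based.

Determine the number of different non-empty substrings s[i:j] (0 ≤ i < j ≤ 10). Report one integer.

48

sorted suffixes:
  #0 SA[0]=2  'aabaedde'
  #1 SA[1]=3  'abaedde'
  #2 SA[2]=5  'aedde'
  #3 SA[3]=1  'baabaedde'
  #4 SA[4]=4  'baedde'
  #5 SA[5]=7  'dde'
  #6 SA[6]=8  'de'
  #7 SA[7]=9  'e'
  #8 SA[8]=0  'ebaabaedde'
  #9 SA[9]=6  'edde'

SA = [2, 3, 5, 1, 4, 7, 8, 9, 0, 6]
rank  pair      lcp
   1  s[2:],s[3:]  1  'a'
   2  s[3:],s[5:]  1  'a'
   3  s[5:],s[1:]  0  ''
   4  s[1:],s[4:]  2  'ba'
   5  s[4:],s[7:]  0  ''
   6  s[7:],s[8:]  1  'd'
   7  s[8:],s[9:]  0  ''
   8  s[9:],s[0:]  1  'e'
   9  s[0:],s[6:]  1  'e'

n(n+1)/2 = 10·11/2 = 55
Σ LCP = 0 + 1 + 1 + 0 + 2 + 0 + 1 + 0 + 1 + 1 = 7
distinct = 55 − 7 = 48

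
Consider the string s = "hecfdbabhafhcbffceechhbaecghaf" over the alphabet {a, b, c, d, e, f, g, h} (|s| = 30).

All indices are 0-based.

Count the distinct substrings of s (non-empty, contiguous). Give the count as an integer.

rank→(start, suffix):
  0 → (6, 'abhafhcbffceechhbaecghaf')
  1 → (23, 'aecghaf')
  2 → (28, 'af')
  3 → (9, 'afhcbffceechhbaecghaf')
  4 → (5, 'babhafhcbffceechhbaecghaf')
  5 → (22, 'baecghaf')
  6 → (13, 'bffceechhbaecghaf')
  7 → (7, 'bhafhcbffceechhbaecghaf')
  8 → (12, 'cbffceechhbaecghaf')
  9 → (16, 'ceechhbaecghaf')
  10 → (2, 'cfdbabhafhcbffceechhbaecghaf')
  11 → (25, 'cghaf')
  12 → (19, 'chhbaecghaf')
  13 → (4, 'dbabhafhcbffceechhbaecghaf')
  14 → (1, 'ecfdbabhafhcbffceechhbaecghaf')
  15 → (24, 'ecghaf')
  16 → (18, 'echhbaecghaf')
  17 → (17, 'eechhbaecghaf')
  18 → (29, 'f')
  19 → (15, 'fceechhbaecghaf')
  20 → (3, 'fdbabhafhcbffceechhbaecghaf')
  21 → (14, 'ffceechhbaecghaf')
  22 → (10, 'fhcbffceechhbaecghaf')
  23 → (26, 'ghaf')
  24 → (27, 'haf')
  25 → (8, 'hafhcbffceechhbaecghaf')
  26 → (21, 'hbaecghaf')
  27 → (11, 'hcbffceechhbaecghaf')
  28 → (0, 'hecfdbabhafhcbffceechhbaecghaf')
  29 → (20, 'hhbaecghaf')

SA = [6, 23, 28, 9, 5, 22, 13, 7, 12, 16, 2, 25, 19, 4, 1, 24, 18, 17, 29, 15, 3, 14, 10, 26, 27, 8, 21, 11, 0, 20]
[i] adj suffixes → lcp
  [1] 6/23 → 1 ('a')
  [2] 23/28 → 1 ('a')
  [3] 28/9 → 2 ('af')
  [4] 9/5 → 0 ('')
  [5] 5/22 → 2 ('ba')
  [6] 22/13 → 1 ('b')
  [7] 13/7 → 1 ('b')
  [8] 7/12 → 0 ('')
  [9] 12/16 → 1 ('c')
  [10] 16/2 → 1 ('c')
  [11] 2/25 → 1 ('c')
  [12] 25/19 → 1 ('c')
  [13] 19/4 → 0 ('')
  [14] 4/1 → 0 ('')
  [15] 1/24 → 2 ('ec')
  [16] 24/18 → 2 ('ec')
  [17] 18/17 → 1 ('e')
  [18] 17/29 → 0 ('')
  [19] 29/15 → 1 ('f')
  [20] 15/3 → 1 ('f')
  [21] 3/14 → 1 ('f')
  [22] 14/10 → 1 ('f')
  [23] 10/26 → 0 ('')
  [24] 26/27 → 0 ('')
  [25] 27/8 → 3 ('haf')
  [26] 8/21 → 1 ('h')
  [27] 21/11 → 1 ('h')
  [28] 11/0 → 1 ('h')
  [29] 0/20 → 1 ('h')

n(n+1)/2 = 30·31/2 = 465
Σ LCP = 0 + 1 + 1 + 2 + 0 + 2 + 1 + 1 + 0 + 1 + 1 + 1 + 1 + 0 + 0 + 2 + 2 + 1 + 0 + 1 + 1 + 1 + 1 + 0 + 0 + 3 + 1 + 1 + 1 + 1 = 28
distinct = 465 − 28 = 437

437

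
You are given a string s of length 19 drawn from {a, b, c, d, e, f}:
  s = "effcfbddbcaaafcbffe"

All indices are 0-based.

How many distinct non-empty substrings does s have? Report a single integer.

174

sorted suffixes:
  #0 SA[0]=10  'aaafcbffe'
  #1 SA[1]=11  'aafcbffe'
  #2 SA[2]=12  'afcbffe'
  #3 SA[3]=8  'bcaaafcbffe'
  #4 SA[4]=5  'bddbcaaafcbffe'
  #5 SA[5]=15  'bffe'
  #6 SA[6]=9  'caaafcbffe'
  #7 SA[7]=14  'cbffe'
  #8 SA[8]=3  'cfbddbcaaafcbffe'
  #9 SA[9]=7  'dbcaaafcbffe'
  #10 SA[10]=6  'ddbcaaafcbffe'
  #11 SA[11]=18  'e'
  #12 SA[12]=0  'effcfbddbcaaafcbffe'
  #13 SA[13]=4  'fbddbcaaafcbffe'
  #14 SA[14]=13  'fcbffe'
  #15 SA[15]=2  'fcfbddbcaaafcbffe'
  #16 SA[16]=17  'fe'
  #17 SA[17]=1  'ffcfbddbcaaafcbffe'
  #18 SA[18]=16  'ffe'

SA = [10, 11, 12, 8, 5, 15, 9, 14, 3, 7, 6, 18, 0, 4, 13, 2, 17, 1, 16]
[i] adj suffixes → lcp
  [1] 10/11 → 2 ('aa')
  [2] 11/12 → 1 ('a')
  [3] 12/8 → 0 ('')
  [4] 8/5 → 1 ('b')
  [5] 5/15 → 1 ('b')
  [6] 15/9 → 0 ('')
  [7] 9/14 → 1 ('c')
  [8] 14/3 → 1 ('c')
  [9] 3/7 → 0 ('')
  [10] 7/6 → 1 ('d')
  [11] 6/18 → 0 ('')
  [12] 18/0 → 1 ('e')
  [13] 0/4 → 0 ('')
  [14] 4/13 → 1 ('f')
  [15] 13/2 → 2 ('fc')
  [16] 2/17 → 1 ('f')
  [17] 17/1 → 1 ('f')
  [18] 1/16 → 2 ('ff')

n(n+1)/2 = 19·20/2 = 190
Σ LCP = 0 + 2 + 1 + 0 + 1 + 1 + 0 + 1 + 1 + 0 + 1 + 0 + 1 + 0 + 1 + 2 + 1 + 1 + 2 = 16
distinct = 190 − 16 = 174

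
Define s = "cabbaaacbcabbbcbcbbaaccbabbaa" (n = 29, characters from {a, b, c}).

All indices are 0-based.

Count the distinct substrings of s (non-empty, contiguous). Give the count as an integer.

375

sorted suffixes:
  #0 SA[0]=28  'a'
  #1 SA[1]=27  'aa'
  #2 SA[2]=4  'aaacbcabbbcbcbbaaccbabbaa'
  #3 SA[3]=5  'aacbcabbbcbcbbaaccbabbaa'
  #4 SA[4]=19  'aaccbabbaa'
  #5 SA[5]=24  'abbaa'
  #6 SA[6]=1  'abbaaacbcabbbcbcbbaaccbabbaa'
  #7 SA[7]=10  'abbbcbcbbaaccbabbaa'
  #8 SA[8]=6  'acbcabbbcbcbbaaccbabbaa'
  #9 SA[9]=20  'accbabbaa'
  #10 SA[10]=26  'baa'
  #11 SA[11]=3  'baaacbcabbbcbcbbaaccbabbaa'
  #12 SA[12]=18  'baaccbabbaa'
  #13 SA[13]=23  'babbaa'
  #14 SA[14]=25  'bbaa'
  #15 SA[15]=2  'bbaaacbcabbbcbcbbaaccbabbaa'
  #16 SA[16]=17  'bbaaccbabbaa'
  #17 SA[17]=11  'bbbcbcbbaaccbabbaa'
  #18 SA[18]=12  'bbcbcbbaaccbabbaa'
  #19 SA[19]=8  'bcabbbcbcbbaaccbabbaa'
  #20 SA[20]=15  'bcbbaaccbabbaa'
  #21 SA[21]=13  'bcbcbbaaccbabbaa'
  #22 SA[22]=0  'cabbaaacbcabbbcbcbbaaccbabbaa'
  #23 SA[23]=9  'cabbbcbcbbaaccbabbaa'
  #24 SA[24]=22  'cbabbaa'
  #25 SA[25]=16  'cbbaaccbabbaa'
  #26 SA[26]=7  'cbcabbbcbcbbaaccbabbaa'
  #27 SA[27]=14  'cbcbbaaccbabbaa'
  #28 SA[28]=21  'ccbabbaa'

SA = [28, 27, 4, 5, 19, 24, 1, 10, 6, 20, 26, 3, 18, 23, 25, 2, 17, 11, 12, 8, 15, 13, 0, 9, 22, 16, 7, 14, 21]
rank  pair      lcp
   1  s[28:],s[27:]  1  'a'
   2  s[27:],s[4:]  2  'aa'
   3  s[4:],s[5:]  2  'aa'
   4  s[5:],s[19:]  3  'aac'
   5  s[19:],s[24:]  1  'a'
   6  s[24:],s[1:]  5  'abbaa'
   7  s[1:],s[10:]  3  'abb'
   8  s[10:],s[6:]  1  'a'
   9  s[6:],s[20:]  2  'ac'
  10  s[20:],s[26:]  0  ''
  11  s[26:],s[3:]  3  'baa'
  12  s[3:],s[18:]  3  'baa'
  13  s[18:],s[23:]  2  'ba'
  14  s[23:],s[25:]  1  'b'
  15  s[25:],s[2:]  4  'bbaa'
  16  s[2:],s[17:]  4  'bbaa'
  17  s[17:],s[11:]  2  'bb'
  18  s[11:],s[12:]  2  'bb'
  19  s[12:],s[8:]  1  'b'
  20  s[8:],s[15:]  2  'bc'
  21  s[15:],s[13:]  3  'bcb'
  22  s[13:],s[0:]  0  ''
  23  s[0:],s[9:]  4  'cabb'
  24  s[9:],s[22:]  1  'c'
  25  s[22:],s[16:]  2  'cb'
  26  s[16:],s[7:]  2  'cb'
  27  s[7:],s[14:]  3  'cbc'
  28  s[14:],s[21:]  1  'c'

n(n+1)/2 = 29·30/2 = 435
Σ LCP = 0 + 1 + 2 + 2 + 3 + 1 + 5 + 3 + 1 + 2 + 0 + 3 + 3 + 2 + 1 + 4 + 4 + 2 + 2 + 1 + 2 + 3 + 0 + 4 + 1 + 2 + 2 + 3 + 1 = 60
distinct = 435 − 60 = 375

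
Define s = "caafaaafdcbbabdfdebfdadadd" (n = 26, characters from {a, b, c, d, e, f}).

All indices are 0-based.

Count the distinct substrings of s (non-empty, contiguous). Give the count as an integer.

322

rank | idx | suffix
   0 |   4 | aaafdcbbabdfdebfdadadd
   1 |   1 | aafaaafdcbbabdfdebfdadadd
   2 |   5 | aafdcbbabdfdebfdadadd
   3 |  12 | abdfdebfdadadd
   4 |  21 | adadd
   5 |  23 | add
   6 |   2 | afaaafdcbbabdfdebfdadadd
   7 |   6 | afdcbbabdfdebfdadadd
   8 |  11 | babdfdebfdadadd
   9 |  10 | bbabdfdebfdadadd
  10 |  13 | bdfdebfdadadd
  11 |  18 | bfdadadd
  12 |   0 | caafaaafdcbbabdfdebfdadadd
  13 |   9 | cbbabdfdebfdadadd
  14 |  25 | d
  15 |  20 | dadadd
  16 |  22 | dadd
  17 |   8 | dcbbabdfdebfdadadd
  18 |  24 | dd
  19 |  16 | debfdadadd
  20 |  14 | dfdebfdadadd
  21 |  17 | ebfdadadd
  22 |   3 | faaafdcbbabdfdebfdadadd
  23 |  19 | fdadadd
  24 |   7 | fdcbbabdfdebfdadadd
  25 |  15 | fdebfdadadd

SA = [4, 1, 5, 12, 21, 23, 2, 6, 11, 10, 13, 18, 0, 9, 25, 20, 22, 8, 24, 16, 14, 17, 3, 19, 7, 15]
i: (SA[i-1],SA[i]) lcp shared
  1: (4,1) 2 'aa'
  2: (1,5) 3 'aaf'
  3: (5,12) 1 'a'
  4: (12,21) 1 'a'
  5: (21,23) 2 'ad'
  6: (23,2) 1 'a'
  7: (2,6) 2 'af'
  8: (6,11) 0 ''
  9: (11,10) 1 'b'
  10: (10,13) 1 'b'
  11: (13,18) 1 'b'
  12: (18,0) 0 ''
  13: (0,9) 1 'c'
  14: (9,25) 0 ''
  15: (25,20) 1 'd'
  16: (20,22) 3 'dad'
  17: (22,8) 1 'd'
  18: (8,24) 1 'd'
  19: (24,16) 1 'd'
  20: (16,14) 1 'd'
  21: (14,17) 0 ''
  22: (17,3) 0 ''
  23: (3,19) 1 'f'
  24: (19,7) 2 'fd'
  25: (7,15) 2 'fd'

n(n+1)/2 = 26·27/2 = 351
Σ LCP = 0 + 2 + 3 + 1 + 1 + 2 + 1 + 2 + 0 + 1 + 1 + 1 + 0 + 1 + 0 + 1 + 3 + 1 + 1 + 1 + 1 + 0 + 0 + 1 + 2 + 2 = 29
distinct = 351 − 29 = 322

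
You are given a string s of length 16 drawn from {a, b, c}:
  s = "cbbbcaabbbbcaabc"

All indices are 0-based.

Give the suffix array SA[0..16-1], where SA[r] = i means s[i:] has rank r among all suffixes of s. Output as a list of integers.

rank→(start, suffix):
  0 → (5, 'aabbbbcaabc')
  1 → (12, 'aabc')
  2 → (6, 'abbbbcaabc')
  3 → (13, 'abc')
  4 → (7, 'bbbbcaabc')
  5 → (1, 'bbbcaabbbbcaabc')
  6 → (8, 'bbbcaabc')
  7 → (2, 'bbcaabbbbcaabc')
  8 → (9, 'bbcaabc')
  9 → (14, 'bc')
  10 → (3, 'bcaabbbbcaabc')
  11 → (10, 'bcaabc')
  12 → (15, 'c')
  13 → (4, 'caabbbbcaabc')
  14 → (11, 'caabc')
  15 → (0, 'cbbbcaabbbbcaabc')

[5, 12, 6, 13, 7, 1, 8, 2, 9, 14, 3, 10, 15, 4, 11, 0]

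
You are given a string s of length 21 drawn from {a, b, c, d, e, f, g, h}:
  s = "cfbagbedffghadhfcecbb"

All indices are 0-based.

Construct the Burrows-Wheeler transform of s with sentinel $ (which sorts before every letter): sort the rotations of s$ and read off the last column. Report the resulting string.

rank  rotation                last
    0  $cfbagbedffghadhfcecbb  b
    1  adhfcecbb$cfbagbedffgh  h
    2  agbedffghadhfcecbb$cfb  b
    3  b$cfbagbedffghadhfcecb  b
    4  bagbedffghadhfcecbb$cf  f
    5  bb$cfbagbedffghadhfcec  c
    6  bedffghadhfcecbb$cfbag  g
    7  cbb$cfbagbedffghadhfce  e
    8  cecbb$cfbagbedffghadhf  f
    9  cfbagbedffghadhfcecbb$  $
   10  dffghadhfcecbb$cfbagbe  e
   11  dhfcecbb$cfbagbedffgha  a
   12  ecbb$cfbagbedffghadhfc  c
   13  edffghadhfcecbb$cfbagb  b
   14  fbagbedffghadhfcecbb$c  c
   15  fcecbb$cfbagbedffghadh  h
   16  ffghadhfcecbb$cfbagbed  d
   17  fghadhfcecbb$cfbagbedf  f
   18  gbedffghadhfcecbb$cfba  a
   19  ghadhfcecbb$cfbagbedff  f
   20  hadhfcecbb$cfbagbedffg  g
   21  hfcecbb$cfbagbedffghad  d

bhbbfcgef$eacbchdfafgd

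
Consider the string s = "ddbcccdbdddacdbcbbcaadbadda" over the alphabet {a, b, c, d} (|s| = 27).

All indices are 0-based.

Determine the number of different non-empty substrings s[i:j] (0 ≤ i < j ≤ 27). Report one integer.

340

rank→(start, suffix):
  0 → (26, 'a')
  1 → (19, 'aadbadda')
  2 → (11, 'acdbcbbcaadbadda')
  3 → (20, 'adbadda')
  4 → (23, 'adda')
  5 → (22, 'badda')
  6 → (16, 'bbcaadbadda')
  7 → (17, 'bcaadbadda')
  8 → (14, 'bcbbcaadbadda')
  9 → (2, 'bcccdbdddacdbcbbcaadbadda')
  10 → (7, 'bdddacdbcbbcaadbadda')
  11 → (18, 'caadbadda')
  12 → (15, 'cbbcaadbadda')
  13 → (3, 'cccdbdddacdbcbbcaadbadda')
  14 → (4, 'ccdbdddacdbcbbcaadbadda')
  15 → (12, 'cdbcbbcaadbadda')
  16 → (5, 'cdbdddacdbcbbcaadbadda')
  17 → (25, 'da')
  18 → (10, 'dacdbcbbcaadbadda')
  19 → (21, 'dbadda')
  20 → (13, 'dbcbbcaadbadda')
  21 → (1, 'dbcccdbdddacdbcbbcaadbadda')
  22 → (6, 'dbdddacdbcbbcaadbadda')
  23 → (24, 'dda')
  24 → (9, 'ddacdbcbbcaadbadda')
  25 → (0, 'ddbcccdbdddacdbcbbcaadbadda')
  26 → (8, 'dddacdbcbbcaadbadda')

SA = [26, 19, 11, 20, 23, 22, 16, 17, 14, 2, 7, 18, 15, 3, 4, 12, 5, 25, 10, 21, 13, 1, 6, 24, 9, 0, 8]
i: (SA[i-1],SA[i]) lcp shared
  1: (26,19) 1 'a'
  2: (19,11) 1 'a'
  3: (11,20) 1 'a'
  4: (20,23) 2 'ad'
  5: (23,22) 0 ''
  6: (22,16) 1 'b'
  7: (16,17) 1 'b'
  8: (17,14) 2 'bc'
  9: (14,2) 2 'bc'
  10: (2,7) 1 'b'
  11: (7,18) 0 ''
  12: (18,15) 1 'c'
  13: (15,3) 1 'c'
  14: (3,4) 2 'cc'
  15: (4,12) 1 'c'
  16: (12,5) 3 'cdb'
  17: (5,25) 0 ''
  18: (25,10) 2 'da'
  19: (10,21) 1 'd'
  20: (21,13) 2 'db'
  21: (13,1) 3 'dbc'
  22: (1,6) 2 'db'
  23: (6,24) 1 'd'
  24: (24,9) 3 'dda'
  25: (9,0) 2 'dd'
  26: (0,8) 2 'dd'

n(n+1)/2 = 27·28/2 = 378
Σ LCP = 0 + 1 + 1 + 1 + 2 + 0 + 1 + 1 + 2 + 2 + 1 + 0 + 1 + 1 + 2 + 1 + 3 + 0 + 2 + 1 + 2 + 3 + 2 + 1 + 3 + 2 + 2 = 38
distinct = 378 − 38 = 340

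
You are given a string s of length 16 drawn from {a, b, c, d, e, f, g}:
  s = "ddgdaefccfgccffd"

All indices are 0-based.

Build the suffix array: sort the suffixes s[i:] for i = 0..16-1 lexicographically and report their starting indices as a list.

[4, 11, 7, 12, 8, 15, 3, 0, 1, 5, 6, 14, 13, 9, 10, 2]

rank→(start, suffix):
  0 → (4, 'aefccfgccffd')
  1 → (11, 'ccffd')
  2 → (7, 'ccfgccffd')
  3 → (12, 'cffd')
  4 → (8, 'cfgccffd')
  5 → (15, 'd')
  6 → (3, 'daefccfgccffd')
  7 → (0, 'ddgdaefccfgccffd')
  8 → (1, 'dgdaefccfgccffd')
  9 → (5, 'efccfgccffd')
  10 → (6, 'fccfgccffd')
  11 → (14, 'fd')
  12 → (13, 'ffd')
  13 → (9, 'fgccffd')
  14 → (10, 'gccffd')
  15 → (2, 'gdaefccfgccffd')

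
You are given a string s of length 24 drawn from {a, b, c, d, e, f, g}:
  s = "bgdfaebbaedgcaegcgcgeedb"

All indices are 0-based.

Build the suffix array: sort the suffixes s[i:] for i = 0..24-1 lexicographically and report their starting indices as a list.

[4, 8, 13, 23, 7, 6, 0, 12, 16, 18, 22, 2, 10, 5, 21, 9, 20, 14, 3, 11, 15, 17, 1, 19]

rank | idx | suffix
   0 |   4 | aebbaedgcaegcgcgeedb
   1 |   8 | aedgcaegcgcgeedb
   2 |  13 | aegcgcgeedb
   3 |  23 | b
   4 |   7 | baedgcaegcgcgeedb
   5 |   6 | bbaedgcaegcgcgeedb
   6 |   0 | bgdfaebbaedgcaegcgcgeedb
   7 |  12 | caegcgcgeedb
   8 |  16 | cgcgeedb
   9 |  18 | cgeedb
  10 |  22 | db
  11 |   2 | dfaebbaedgcaegcgcgeedb
  12 |  10 | dgcaegcgcgeedb
  13 |   5 | ebbaedgcaegcgcgeedb
  14 |  21 | edb
  15 |   9 | edgcaegcgcgeedb
  16 |  20 | eedb
  17 |  14 | egcgcgeedb
  18 |   3 | faebbaedgcaegcgcgeedb
  19 |  11 | gcaegcgcgeedb
  20 |  15 | gcgcgeedb
  21 |  17 | gcgeedb
  22 |   1 | gdfaebbaedgcaegcgcgeedb
  23 |  19 | geedb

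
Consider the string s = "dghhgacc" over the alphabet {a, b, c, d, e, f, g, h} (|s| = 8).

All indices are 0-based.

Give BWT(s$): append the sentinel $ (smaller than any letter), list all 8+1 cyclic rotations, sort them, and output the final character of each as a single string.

cgca$hdhg

rank  rotation   last
    0  $dghhgacc  c
    1  acc$dghhg  g
    2  c$dghhgac  c
    3  cc$dghhga  a
    4  dghhgacc$  $
    5  gacc$dghh  h
    6  ghhgacc$d  d
    7  hgacc$dgh  h
    8  hhgacc$dg  g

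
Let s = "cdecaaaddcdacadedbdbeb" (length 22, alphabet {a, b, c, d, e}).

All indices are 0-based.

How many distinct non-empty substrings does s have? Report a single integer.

rank | idx | suffix
   0 |   4 | aaaddcdacadedbdbeb
   1 |   5 | aaddcdacadedbdbeb
   2 |  11 | acadedbdbeb
   3 |   6 | addcdacadedbdbeb
   4 |  13 | adedbdbeb
   5 |  21 | b
   6 |  17 | bdbeb
   7 |  19 | beb
   8 |   3 | caaaddcdacadedbdbeb
   9 |  12 | cadedbdbeb
  10 |   9 | cdacadedbdbeb
  11 |   0 | cdecaaaddcdacadedbdbeb
  12 |  10 | dacadedbdbeb
  13 |  16 | dbdbeb
  14 |  18 | dbeb
  15 |   8 | dcdacadedbdbeb
  16 |   7 | ddcdacadedbdbeb
  17 |   1 | decaaaddcdacadedbdbeb
  18 |  14 | dedbdbeb
  19 |  20 | eb
  20 |   2 | ecaaaddcdacadedbdbeb
  21 |  15 | edbdbeb

SA = [4, 5, 11, 6, 13, 21, 17, 19, 3, 12, 9, 0, 10, 16, 18, 8, 7, 1, 14, 20, 2, 15]
i: (SA[i-1],SA[i]) lcp shared
  1: (4,5) 2 'aa'
  2: (5,11) 1 'a'
  3: (11,6) 1 'a'
  4: (6,13) 2 'ad'
  5: (13,21) 0 ''
  6: (21,17) 1 'b'
  7: (17,19) 1 'b'
  8: (19,3) 0 ''
  9: (3,12) 2 'ca'
  10: (12,9) 1 'c'
  11: (9,0) 2 'cd'
  12: (0,10) 0 ''
  13: (10,16) 1 'd'
  14: (16,18) 2 'db'
  15: (18,8) 1 'd'
  16: (8,7) 1 'd'
  17: (7,1) 1 'd'
  18: (1,14) 2 'de'
  19: (14,20) 0 ''
  20: (20,2) 1 'e'
  21: (2,15) 1 'e'

n(n+1)/2 = 22·23/2 = 253
Σ LCP = 0 + 2 + 1 + 1 + 2 + 0 + 1 + 1 + 0 + 2 + 1 + 2 + 0 + 1 + 2 + 1 + 1 + 1 + 2 + 0 + 1 + 1 = 23
distinct = 253 − 23 = 230

230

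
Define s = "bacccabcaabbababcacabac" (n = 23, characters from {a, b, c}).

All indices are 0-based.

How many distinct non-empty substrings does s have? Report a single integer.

235

sorted suffixes:
  #0 SA[0]=8  'aabbababcacabac'
  #1 SA[1]=12  'ababcacabac'
  #2 SA[2]=19  'abac'
  #3 SA[3]=9  'abbababcacabac'
  #4 SA[4]=5  'abcaabbababcacabac'
  #5 SA[5]=14  'abcacabac'
  #6 SA[6]=21  'ac'
  #7 SA[7]=17  'acabac'
  #8 SA[8]=1  'acccabcaabbababcacabac'
  #9 SA[9]=11  'bababcacabac'
  #10 SA[10]=13  'babcacabac'
  #11 SA[11]=20  'bac'
  #12 SA[12]=0  'bacccabcaabbababcacabac'
  #13 SA[13]=10  'bbababcacabac'
  #14 SA[14]=6  'bcaabbababcacabac'
  #15 SA[15]=15  'bcacabac'
  #16 SA[16]=22  'c'
  #17 SA[17]=7  'caabbababcacabac'
  #18 SA[18]=18  'cabac'
  #19 SA[19]=4  'cabcaabbababcacabac'
  #20 SA[20]=16  'cacabac'
  #21 SA[21]=3  'ccabcaabbababcacabac'
  #22 SA[22]=2  'cccabcaabbababcacabac'

SA = [8, 12, 19, 9, 5, 14, 21, 17, 1, 11, 13, 20, 0, 10, 6, 15, 22, 7, 18, 4, 16, 3, 2]
rank  pair      lcp
   1  s[8:],s[12:]  1  'a'
   2  s[12:],s[19:]  3  'aba'
   3  s[19:],s[9:]  2  'ab'
   4  s[9:],s[5:]  2  'ab'
   5  s[5:],s[14:]  4  'abca'
   6  s[14:],s[21:]  1  'a'
   7  s[21:],s[17:]  2  'ac'
   8  s[17:],s[1:]  2  'ac'
   9  s[1:],s[11:]  0  ''
  10  s[11:],s[13:]  3  'bab'
  11  s[13:],s[20:]  2  'ba'
  12  s[20:],s[0:]  3  'bac'
  13  s[0:],s[10:]  1  'b'
  14  s[10:],s[6:]  1  'b'
  15  s[6:],s[15:]  3  'bca'
  16  s[15:],s[22:]  0  ''
  17  s[22:],s[7:]  1  'c'
  18  s[7:],s[18:]  2  'ca'
  19  s[18:],s[4:]  3  'cab'
  20  s[4:],s[16:]  2  'ca'
  21  s[16:],s[3:]  1  'c'
  22  s[3:],s[2:]  2  'cc'

n(n+1)/2 = 23·24/2 = 276
Σ LCP = 0 + 1 + 3 + 2 + 2 + 4 + 1 + 2 + 2 + 0 + 3 + 2 + 3 + 1 + 1 + 3 + 0 + 1 + 2 + 3 + 2 + 1 + 2 = 41
distinct = 276 − 41 = 235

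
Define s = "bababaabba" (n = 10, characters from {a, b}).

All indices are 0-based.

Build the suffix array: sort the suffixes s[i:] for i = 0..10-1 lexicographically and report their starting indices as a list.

rank | idx | suffix
   0 |   9 | a
   1 |   5 | aabba
   2 |   3 | abaabba
   3 |   1 | ababaabba
   4 |   6 | abba
   5 |   8 | ba
   6 |   4 | baabba
   7 |   2 | babaabba
   8 |   0 | bababaabba
   9 |   7 | bba

[9, 5, 3, 1, 6, 8, 4, 2, 0, 7]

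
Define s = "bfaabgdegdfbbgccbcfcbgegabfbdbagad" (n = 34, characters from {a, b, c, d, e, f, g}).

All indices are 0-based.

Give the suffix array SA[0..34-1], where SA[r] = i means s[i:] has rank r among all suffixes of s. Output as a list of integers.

sorted suffixes:
  #0 SA[0]=2  'aabgdegdfbbgccbcfcbgegabfbdbagad'
  #1 SA[1]=24  'abfbdbagad'
  #2 SA[2]=3  'abgdegdfbbgccbcfcbgegabfbdbagad'
  #3 SA[3]=32  'ad'
  #4 SA[4]=30  'agad'
  #5 SA[5]=29  'bagad'
  #6 SA[6]=11  'bbgccbcfcbgegabfbdbagad'
  #7 SA[7]=16  'bcfcbgegabfbdbagad'
  #8 SA[8]=27  'bdbagad'
  #9 SA[9]=0  'bfaabgdegdfbbgccbcfcbgegabfbdbagad'
  #10 SA[10]=25  'bfbdbagad'
  #11 SA[11]=12  'bgccbcfcbgegabfbdbagad'
  #12 SA[12]=4  'bgdegdfbbgccbcfcbgegabfbdbagad'
  #13 SA[13]=20  'bgegabfbdbagad'
  #14 SA[14]=15  'cbcfcbgegabfbdbagad'
  #15 SA[15]=19  'cbgegabfbdbagad'
  #16 SA[16]=14  'ccbcfcbgegabfbdbagad'
  #17 SA[17]=17  'cfcbgegabfbdbagad'
  #18 SA[18]=33  'd'
  #19 SA[19]=28  'dbagad'
  #20 SA[20]=6  'degdfbbgccbcfcbgegabfbdbagad'
  #21 SA[21]=9  'dfbbgccbcfcbgegabfbdbagad'
  #22 SA[22]=22  'egabfbdbagad'
  #23 SA[23]=7  'egdfbbgccbcfcbgegabfbdbagad'
  #24 SA[24]=1  'faabgdegdfbbgccbcfcbgegabfbdbagad'
  #25 SA[25]=10  'fbbgccbcfcbgegabfbdbagad'
  #26 SA[26]=26  'fbdbagad'
  #27 SA[27]=18  'fcbgegabfbdbagad'
  #28 SA[28]=23  'gabfbdbagad'
  #29 SA[29]=31  'gad'
  #30 SA[30]=13  'gccbcfcbgegabfbdbagad'
  #31 SA[31]=5  'gdegdfbbgccbcfcbgegabfbdbagad'
  #32 SA[32]=8  'gdfbbgccbcfcbgegabfbdbagad'
  #33 SA[33]=21  'gegabfbdbagad'

[2, 24, 3, 32, 30, 29, 11, 16, 27, 0, 25, 12, 4, 20, 15, 19, 14, 17, 33, 28, 6, 9, 22, 7, 1, 10, 26, 18, 23, 31, 13, 5, 8, 21]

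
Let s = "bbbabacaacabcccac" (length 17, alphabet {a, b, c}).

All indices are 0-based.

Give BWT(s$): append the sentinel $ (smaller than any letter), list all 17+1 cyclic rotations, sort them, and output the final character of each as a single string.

ccbccbabab$aaaaccb

rank  rotation            last
    0  $bbbabacaacabcccac  c
    1  aacabcccac$bbbabac  c
    2  abacaacabcccac$bbb  b
    3  abcccac$bbbabacaac  c
    4  ac$bbbabacaacabccc  c
    5  acaacabcccac$bbbab  b
    6  acabcccac$bbbabaca  a
    7  babacaacabcccac$bb  b
    8  bacaacabcccac$bbba  a
    9  bbabacaacabcccac$b  b
   10  bbbabacaacabcccac$  $
   11  bcccac$bbbabacaaca  a
   12  c$bbbabacaacabccca  a
   13  caacabcccac$bbbaba  a
   14  cabcccac$bbbabacaa  a
   15  cac$bbbabacaacabcc  c
   16  ccac$bbbabacaacabc  c
   17  cccac$bbbabacaacab  b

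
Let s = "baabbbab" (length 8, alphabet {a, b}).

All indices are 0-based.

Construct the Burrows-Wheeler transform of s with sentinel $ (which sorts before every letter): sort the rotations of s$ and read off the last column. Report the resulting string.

rank  rotation   last
    0  $baabbbab  b
    1  aabbbab$b  b
    2  ab$baabbb  b
    3  abbbab$ba  a
    4  b$baabbba  a
    5  baabbbab$  $
    6  bab$baabb  b
    7  bbab$baab  b
    8  bbbab$baa  a

bbbaa$bba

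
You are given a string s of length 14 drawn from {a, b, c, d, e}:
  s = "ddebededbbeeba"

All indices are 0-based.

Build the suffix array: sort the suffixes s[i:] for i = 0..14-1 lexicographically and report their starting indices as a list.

[13, 12, 8, 3, 9, 7, 0, 1, 5, 11, 2, 6, 4, 10]

rank→(start, suffix):
  0 → (13, 'a')
  1 → (12, 'ba')
  2 → (8, 'bbeeba')
  3 → (3, 'bededbbeeba')
  4 → (9, 'beeba')
  5 → (7, 'dbbeeba')
  6 → (0, 'ddebededbbeeba')
  7 → (1, 'debededbbeeba')
  8 → (5, 'dedbbeeba')
  9 → (11, 'eba')
  10 → (2, 'ebededbbeeba')
  11 → (6, 'edbbeeba')
  12 → (4, 'ededbbeeba')
  13 → (10, 'eeba')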